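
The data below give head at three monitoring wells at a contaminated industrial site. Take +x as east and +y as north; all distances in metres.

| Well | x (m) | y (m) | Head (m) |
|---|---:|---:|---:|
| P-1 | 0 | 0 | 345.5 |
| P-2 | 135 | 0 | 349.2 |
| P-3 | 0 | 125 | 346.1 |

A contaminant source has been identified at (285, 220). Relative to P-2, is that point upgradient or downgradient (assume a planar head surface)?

∂h/∂x = (349.2 − 345.5) / (135 − 0) = +0.02741
∂h/∂y = (346.1 − 345.5) / (125 − 0) = +0.004800
Head at (285, 220) = 345.5 + (+0.02741)·(285) + (+0.004800)·(220) = 354.37 m.
That is higher than the 349.2 m at P-2, so the point is upgradient.

upgradient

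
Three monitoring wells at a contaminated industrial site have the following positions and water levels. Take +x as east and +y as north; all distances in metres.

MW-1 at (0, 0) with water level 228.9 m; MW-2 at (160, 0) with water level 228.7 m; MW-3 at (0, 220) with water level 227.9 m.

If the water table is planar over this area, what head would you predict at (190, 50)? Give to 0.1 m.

∂h/∂x = (228.7 − 228.9) / (160 − 0) = -0.001250
∂h/∂y = (227.9 − 228.9) / (220 − 0) = -0.004545
h(190, 50) = 228.9 + (-0.001250)·(190) + (-0.004545)·(50) = 228.9 -0.238 -0.227 = 228.435 m.

228.4 m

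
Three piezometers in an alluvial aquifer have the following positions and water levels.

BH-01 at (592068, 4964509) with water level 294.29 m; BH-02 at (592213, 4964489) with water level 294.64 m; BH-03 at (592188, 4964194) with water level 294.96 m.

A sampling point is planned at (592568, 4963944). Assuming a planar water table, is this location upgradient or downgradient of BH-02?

upgradient

With h = a·x + b·y + c and BH-01 as origin, the differences give:
  145·a + (-20)·b = +0.35
  120·a + (-315)·b = +0.67
Eliminate b (×(-315) and ×(-20), subtract): -43275·a = -96.850 → a = ∂h/∂x = +0.002238
Back-substitute: b = ∂h/∂y = -0.001274.
Head at (592568, 4963944) = 294.29 + (+0.002238)·(500) + (-0.001274)·(-565) = 296.13 m.
That is higher than the 294.64 m at BH-02, so the point is upgradient.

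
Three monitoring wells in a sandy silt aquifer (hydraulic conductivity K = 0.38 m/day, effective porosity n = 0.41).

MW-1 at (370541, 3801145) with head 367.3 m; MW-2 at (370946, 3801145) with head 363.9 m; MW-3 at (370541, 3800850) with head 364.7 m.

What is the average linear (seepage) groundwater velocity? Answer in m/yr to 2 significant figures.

4.1 m/yr

∂h/∂x = (363.9 − 367.3) / (370946 − 370541) = -0.008395
∂h/∂y = (364.7 − 367.3) / (3800850 − 3801145) = +0.008814
|∇h| = √(-0.008395² + 0.008814²) = 0.01217
Seepage velocity v = K·i/n = 0.38 × 0.01217 / 0.41 = 0.01128 m/day = 4.12 m/yr.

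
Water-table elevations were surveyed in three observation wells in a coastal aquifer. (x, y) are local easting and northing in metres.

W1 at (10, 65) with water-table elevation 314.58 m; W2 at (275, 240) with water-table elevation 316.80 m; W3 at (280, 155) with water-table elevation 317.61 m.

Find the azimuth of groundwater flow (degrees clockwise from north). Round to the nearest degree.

302°

Taking W1 as reference: W2−W1 = (265, 175, +2.22); W3−W1 = (270, 90, +3.03).
Solve a·Δx + b·Δy = Δh: det = 265·90 − 270·175 = -23400.
∂h/∂x = [(+2.22)·90 − (+3.03)·175] / -23400 = +0.01412
∂h/∂y = [265·(+3.03) − 270·(+2.22)] / -23400 = -0.008699
Flow direction (−∇h) has components (-0.01412 E, +0.008699 N).
Azimuth = atan2(E, N) = atan2(-0.01412, +0.008699) = 301.6° ≈ 302°.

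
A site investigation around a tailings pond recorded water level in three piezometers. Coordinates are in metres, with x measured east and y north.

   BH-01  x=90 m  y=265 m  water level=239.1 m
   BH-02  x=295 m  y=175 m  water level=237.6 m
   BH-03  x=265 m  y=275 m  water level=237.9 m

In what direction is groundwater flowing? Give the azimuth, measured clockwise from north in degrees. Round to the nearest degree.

Three-point gradient (reference BH-01): Δ to BH-02 = (205, -90, -1.5), Δ to BH-03 = (175, 10, -1.2).
∂h/∂x = -0.006910, ∂h/∂y = +0.0009270 (det = 17800).
Flow direction (−∇h) has components (+0.006910 E, -0.0009270 N).
Azimuth = atan2(E, N) = atan2(+0.006910, -0.0009270) = 97.6° ≈ 098°.

098°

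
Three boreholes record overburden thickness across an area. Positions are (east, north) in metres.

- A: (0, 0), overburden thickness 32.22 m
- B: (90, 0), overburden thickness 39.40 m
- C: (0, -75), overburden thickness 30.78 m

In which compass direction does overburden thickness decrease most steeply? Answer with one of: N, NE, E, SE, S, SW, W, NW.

W

∂d/∂x = (39.40 − 32.22) / (90 − 0) = +0.07978
∂d/∂y = (30.78 − 32.22) / (-75 − 0) = +0.01920
Steepest decrease is along −∇f = (-0.07978 E, -0.01920 N) → west.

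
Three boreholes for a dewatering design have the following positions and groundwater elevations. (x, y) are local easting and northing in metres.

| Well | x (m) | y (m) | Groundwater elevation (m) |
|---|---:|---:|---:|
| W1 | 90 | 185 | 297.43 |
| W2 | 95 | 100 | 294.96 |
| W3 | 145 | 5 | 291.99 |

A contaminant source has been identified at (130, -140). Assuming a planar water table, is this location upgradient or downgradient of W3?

Differences from W1: to W2 (Δx, Δy, Δh) = (5, -85, -2.47); to W3 = (55, -180, -5.44).
Determinant of the coordinate differences = 5·(-180) − 55·(-85) = 3775.
∂h/∂x = [(-2.47)·(-180) − (-5.44)·(-85)] / 3775 = -0.004715
∂h/∂y = [5·(-5.44) − 55·(-2.47)] / 3775 = +0.02878
Head at (130, -140) = 297.43 + (-0.004715)·(40) + (+0.02878)·(-325) = 287.89 m.
That is lower than the 291.99 m at W3, so the point is downgradient.

downgradient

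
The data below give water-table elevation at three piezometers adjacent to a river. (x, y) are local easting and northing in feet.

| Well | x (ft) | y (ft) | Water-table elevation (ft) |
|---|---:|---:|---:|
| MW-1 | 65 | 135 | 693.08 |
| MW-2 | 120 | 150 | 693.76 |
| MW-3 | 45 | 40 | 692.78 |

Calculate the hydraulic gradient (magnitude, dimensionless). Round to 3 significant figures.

0.0122

With h = a·x + b·y + c and MW-1 as origin, the differences give:
  55·a + 15·b = +0.68
  (-20)·a + (-95)·b = -0.30
Eliminate b (×(-95) and ×15, subtract): -4925·a = -60.100 → a = ∂h/∂x = +0.01220
Back-substitute: b = ∂h/∂y = +0.0005888.
|∇h| = √(0.01220² + 0.0005888²) = 0.01221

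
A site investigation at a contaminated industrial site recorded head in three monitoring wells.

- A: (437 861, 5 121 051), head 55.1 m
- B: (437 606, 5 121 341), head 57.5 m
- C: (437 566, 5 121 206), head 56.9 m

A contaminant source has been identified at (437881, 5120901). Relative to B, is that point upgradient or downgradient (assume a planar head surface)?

With h = a·x + b·y + c and A as origin, the differences give:
  (-255)·a + 290·b = +2.4
  (-295)·a + 155·b = +1.8
Eliminate b (×155 and ×290, subtract): 46025·a = -150.00 → a = ∂h/∂x = -0.003259
Back-substitute: b = ∂h/∂y = +0.005410.
Head at (437881, 5120901) = 55.1 + (-0.003259)·(20) + (+0.005410)·(-150) = 54.22 m.
That is lower than the 57.5 m at B, so the point is downgradient.

downgradient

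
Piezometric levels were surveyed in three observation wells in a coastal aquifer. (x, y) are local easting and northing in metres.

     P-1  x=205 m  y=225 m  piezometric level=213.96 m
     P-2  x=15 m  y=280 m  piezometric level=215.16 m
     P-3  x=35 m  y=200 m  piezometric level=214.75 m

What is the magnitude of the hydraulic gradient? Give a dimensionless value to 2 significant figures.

0.0065

With h = a·x + b·y + c and P-1 as origin, the differences give:
  (-190)·a + 55·b = +1.20
  (-170)·a + (-25)·b = +0.79
Eliminate b (×(-25) and ×55, subtract): 14100·a = -73.450 → a = ∂h/∂x = -0.005209
Back-substitute: b = ∂h/∂y = +0.003823.
|∇h| = √(-0.005209² + 0.003823²) = 0.006461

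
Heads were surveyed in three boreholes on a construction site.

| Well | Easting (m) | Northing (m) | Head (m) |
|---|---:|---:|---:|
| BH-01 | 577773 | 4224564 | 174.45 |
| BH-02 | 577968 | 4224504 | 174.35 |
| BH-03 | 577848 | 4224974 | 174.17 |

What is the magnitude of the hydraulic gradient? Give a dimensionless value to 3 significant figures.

Taking BH-01 as reference: BH-02−BH-01 = (195, -60, -0.10); BH-03−BH-01 = (75, 410, -0.28).
Determinant of the coordinate differences = 195·410 − 75·(-60) = 84450.
∂h/∂x = [(-0.10)·410 − (-0.28)·(-60)] / 84450 = -0.0006844
∂h/∂y = [195·(-0.28) − 75·(-0.10)] / 84450 = -0.0005577
|∇h| = √(-0.0006844² + -0.0005577²) = 0.0008829

0.000883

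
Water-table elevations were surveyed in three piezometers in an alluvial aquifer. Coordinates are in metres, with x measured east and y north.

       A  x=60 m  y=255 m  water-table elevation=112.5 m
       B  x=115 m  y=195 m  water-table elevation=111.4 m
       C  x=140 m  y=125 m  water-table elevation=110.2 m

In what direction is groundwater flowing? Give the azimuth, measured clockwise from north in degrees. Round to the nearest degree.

173°

With h = a·x + b·y + c and A as origin, the differences give:
  55·a + (-60)·b = -1.1
  80·a + (-130)·b = -2.3
Eliminate b (×(-130) and ×(-60), subtract): -2350·a = 5.00 → a = ∂h/∂x = -0.002128
Back-substitute: b = ∂h/∂y = +0.01638.
Flow direction (−∇h) has components (+0.002128 E, -0.01638 N).
Azimuth = atan2(E, N) = atan2(+0.002128, -0.01638) = 172.6° ≈ 173°.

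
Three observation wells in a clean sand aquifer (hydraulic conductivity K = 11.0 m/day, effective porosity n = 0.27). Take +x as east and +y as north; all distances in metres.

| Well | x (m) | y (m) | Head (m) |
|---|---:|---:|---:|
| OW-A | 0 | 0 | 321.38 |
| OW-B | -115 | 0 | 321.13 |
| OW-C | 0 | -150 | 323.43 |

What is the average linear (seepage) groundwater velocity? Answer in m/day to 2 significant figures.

0.56 m/day

∂h/∂x = (321.13 − 321.38) / (-115 − 0) = +0.002174
∂h/∂y = (323.43 − 321.38) / (-150 − 0) = -0.01367
|∇h| = √(0.002174² + -0.01367²) = 0.01384
Seepage velocity v = K·i/n = 11.0 × 0.01384 / 0.27 = 0.5639 m/day.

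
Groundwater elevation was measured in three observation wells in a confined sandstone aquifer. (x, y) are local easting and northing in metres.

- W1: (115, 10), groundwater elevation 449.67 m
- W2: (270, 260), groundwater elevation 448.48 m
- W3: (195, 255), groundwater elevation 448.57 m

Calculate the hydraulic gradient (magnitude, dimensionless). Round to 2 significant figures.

0.0043

Differences from W1: to W2 (Δx, Δy, Δh) = (155, 250, -1.19); to W3 = (80, 245, -1.10).
Solve a·Δx + b·Δy = Δh: det = 155·245 − 80·250 = 17975.
∂h/∂x = [(-1.19)·245 − (-1.10)·250] / 17975 = -0.0009207
∂h/∂y = [155·(-1.10) − 80·(-1.19)] / 17975 = -0.004189
|∇h| = √(-0.0009207² + -0.004189²) = 0.004289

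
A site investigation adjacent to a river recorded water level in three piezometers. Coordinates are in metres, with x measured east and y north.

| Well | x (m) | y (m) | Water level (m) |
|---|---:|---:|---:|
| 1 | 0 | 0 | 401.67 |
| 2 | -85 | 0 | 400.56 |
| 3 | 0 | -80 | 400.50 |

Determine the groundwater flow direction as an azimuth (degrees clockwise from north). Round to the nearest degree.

222°

∂h/∂x = (400.56 − 401.67) / (-85 − 0) = +0.01306
∂h/∂y = (400.50 − 401.67) / (-80 − 0) = +0.01463
Flow direction (−∇h) has components (-0.01306 E, -0.01463 N).
Azimuth = atan2(E, N) = atan2(-0.01306, -0.01463) = 221.8° ≈ 222°.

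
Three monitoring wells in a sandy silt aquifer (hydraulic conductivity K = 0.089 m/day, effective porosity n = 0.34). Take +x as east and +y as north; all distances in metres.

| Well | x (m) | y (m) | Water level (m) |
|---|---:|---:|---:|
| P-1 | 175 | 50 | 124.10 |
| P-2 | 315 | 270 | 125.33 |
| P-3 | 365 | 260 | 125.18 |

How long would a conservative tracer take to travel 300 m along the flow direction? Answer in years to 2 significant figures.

Three-point gradient (reference P-1): Δ to P-2 = (140, 220, +1.23), Δ to P-3 = (190, 210, +1.08).
∂h/∂x = -0.001669, ∂h/∂y = +0.006653 (det = -12400).
|∇h| = √(-0.001669² + 0.006653²) = 0.006859
Seepage velocity v = K·i/n = 0.089 × 0.006859 / 0.34 = 0.001795 m/day.
t = 300 / 0.001795 = 1.671e+05 days = 457 years.

460 years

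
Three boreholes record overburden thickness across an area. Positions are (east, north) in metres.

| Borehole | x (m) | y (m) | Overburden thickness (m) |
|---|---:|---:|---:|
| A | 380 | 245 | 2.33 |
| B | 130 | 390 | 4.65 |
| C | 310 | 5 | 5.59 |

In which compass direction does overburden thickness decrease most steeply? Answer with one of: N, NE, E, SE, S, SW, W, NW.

NE

Taking A as reference: B−A = (-250, 145, +2.32); C−A = (-70, -240, +3.26).
Solve a·Δx + b·Δy = Δd: det = (-250)·(-240) − (-70)·145 = 70150.
∂d/∂x = [(+2.32)·(-240) − (+3.26)·145] / 70150 = -0.01468
∂d/∂y = [(-250)·(+3.26) − (-70)·(+2.32)] / 70150 = -0.009303
Steepest decrease is along −∇f = (+0.01468 E, +0.009303 N) → northeast.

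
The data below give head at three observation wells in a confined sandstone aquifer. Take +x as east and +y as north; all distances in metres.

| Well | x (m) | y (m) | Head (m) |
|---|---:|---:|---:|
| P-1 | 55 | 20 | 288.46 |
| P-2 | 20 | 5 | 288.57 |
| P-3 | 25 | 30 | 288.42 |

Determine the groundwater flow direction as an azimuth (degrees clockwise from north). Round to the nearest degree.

Three-point gradient (reference P-1): Δ to P-2 = (-35, -15, +0.11), Δ to P-3 = (-30, 10, -0.04).
∂h/∂x = -0.0006250, ∂h/∂y = -0.005875 (det = -800).
Flow direction (−∇h) has components (+0.0006250 E, +0.005875 N).
Azimuth = atan2(E, N) = atan2(+0.0006250, +0.005875) = 6.1° ≈ 006°.

006°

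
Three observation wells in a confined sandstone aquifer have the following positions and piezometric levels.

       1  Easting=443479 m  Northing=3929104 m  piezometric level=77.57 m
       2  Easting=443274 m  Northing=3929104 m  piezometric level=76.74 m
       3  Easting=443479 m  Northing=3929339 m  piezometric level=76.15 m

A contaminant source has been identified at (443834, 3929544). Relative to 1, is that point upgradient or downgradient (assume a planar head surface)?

∂h/∂x = (76.74 − 77.57) / (443274 − 443479) = +0.004049
∂h/∂y = (76.15 − 77.57) / (3929339 − 3929104) = -0.006043
Head at (443834, 3929544) = 77.57 + (+0.004049)·(355) + (-0.006043)·(440) = 76.35 m.
That is lower than the 77.57 m at 1, so the point is downgradient.

downgradient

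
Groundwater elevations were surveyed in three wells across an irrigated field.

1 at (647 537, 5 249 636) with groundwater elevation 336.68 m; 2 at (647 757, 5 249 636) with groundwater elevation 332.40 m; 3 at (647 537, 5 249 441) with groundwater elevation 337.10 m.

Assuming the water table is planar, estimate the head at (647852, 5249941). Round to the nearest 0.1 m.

329.9 m

∂h/∂x = (332.40 − 336.68) / (647757 − 647537) = -0.01945
∂h/∂y = (337.10 − 336.68) / (5249441 − 5249636) = -0.002154
h(647852, 5249941) = 336.68 + (-0.01945)·(315) + (-0.002154)·(305) = 336.68 -6.128 -0.657 = 329.895 m.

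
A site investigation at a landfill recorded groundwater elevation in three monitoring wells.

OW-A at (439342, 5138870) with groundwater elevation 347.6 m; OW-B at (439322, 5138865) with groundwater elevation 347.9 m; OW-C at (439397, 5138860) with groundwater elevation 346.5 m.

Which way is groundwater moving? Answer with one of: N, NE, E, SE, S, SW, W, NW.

SE

Taking OW-A as reference: OW-B−OW-A = (-20, -5, +0.3); OW-C−OW-A = (55, -10, -1.1).
Solve a·Δx + b·Δy = Δh: det = (-20)·(-10) − 55·(-5) = 475.
∂h/∂x = [(+0.3)·(-10) − (-1.1)·(-5)] / 475 = -0.01789
∂h/∂y = [(-20)·(-1.1) − 55·(+0.3)] / 475 = +0.01158
Flow = −∇h = (+0.01789 east, -0.01158 north), which points southeast.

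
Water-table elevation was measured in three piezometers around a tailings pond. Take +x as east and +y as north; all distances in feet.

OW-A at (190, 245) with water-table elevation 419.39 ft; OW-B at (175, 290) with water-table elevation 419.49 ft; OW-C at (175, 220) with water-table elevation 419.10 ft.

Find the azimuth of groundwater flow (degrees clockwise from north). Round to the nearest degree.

241°

Taking OW-A as reference: OW-B−OW-A = (-15, 45, +0.10); OW-C−OW-A = (-15, -25, -0.29).
Solve a·Δx + b·Δy = Δh: det = (-15)·(-25) − (-15)·45 = 1050.
∂h/∂x = [(+0.10)·(-25) − (-0.29)·45] / 1050 = +0.01005
∂h/∂y = [(-15)·(-0.29) − (-15)·(+0.10)] / 1050 = +0.005571
Flow direction (−∇h) has components (-0.01005 E, -0.005571 N).
Azimuth = atan2(E, N) = atan2(-0.01005, -0.005571) = 241.0° ≈ 241°.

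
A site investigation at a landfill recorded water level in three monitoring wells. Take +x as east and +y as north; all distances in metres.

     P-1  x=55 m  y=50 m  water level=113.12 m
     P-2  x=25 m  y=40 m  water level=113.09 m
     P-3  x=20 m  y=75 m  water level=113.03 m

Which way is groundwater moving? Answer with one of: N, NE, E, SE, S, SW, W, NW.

Taking P-1 as reference: P-2−P-1 = (-30, -10, -0.03); P-3−P-1 = (-35, 25, -0.09).
Solve a·Δx + b·Δy = Δh: det = (-30)·25 − (-35)·(-10) = -1100.
∂h/∂x = [(-0.03)·25 − (-0.09)·(-10)] / -1100 = +0.001500
∂h/∂y = [(-30)·(-0.09) − (-35)·(-0.03)] / -1100 = -0.001500
Flow = −∇h = (-0.001500 east, +0.001500 north), which points northwest.

NW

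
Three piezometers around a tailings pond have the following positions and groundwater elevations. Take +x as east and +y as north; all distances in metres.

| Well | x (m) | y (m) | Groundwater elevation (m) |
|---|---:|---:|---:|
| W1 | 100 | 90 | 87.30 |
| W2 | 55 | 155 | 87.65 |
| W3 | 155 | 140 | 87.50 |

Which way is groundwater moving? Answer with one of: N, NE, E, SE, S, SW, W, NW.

Taking W1 as reference: W2−W1 = (-45, 65, +0.35); W3−W1 = (55, 50, +0.20).
Solve a·Δx + b·Δy = Δh: det = (-45)·50 − 55·65 = -5825.
∂h/∂x = [(+0.35)·50 − (+0.20)·65] / -5825 = -0.0007725
∂h/∂y = [(-45)·(+0.20) − 55·(+0.35)] / -5825 = +0.004850
Flow = −∇h = (+0.0007725 east, -0.004850 north), which points south.

S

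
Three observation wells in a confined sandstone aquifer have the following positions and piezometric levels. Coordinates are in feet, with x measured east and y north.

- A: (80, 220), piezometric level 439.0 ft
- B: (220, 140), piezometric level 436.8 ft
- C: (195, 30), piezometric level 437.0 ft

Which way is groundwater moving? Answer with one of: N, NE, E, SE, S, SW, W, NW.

E

Taking A as reference: B−A = (140, -80, -2.2); C−A = (115, -190, -2.0).
Solve a·Δx + b·Δy = Δh: det = 140·(-190) − 115·(-80) = -17400.
∂h/∂x = [(-2.2)·(-190) − (-2.0)·(-80)] / -17400 = -0.01483
∂h/∂y = [140·(-2.0) − 115·(-2.2)] / -17400 = +0.001552
Flow = −∇h = (+0.01483 east, -0.001552 north), which points east.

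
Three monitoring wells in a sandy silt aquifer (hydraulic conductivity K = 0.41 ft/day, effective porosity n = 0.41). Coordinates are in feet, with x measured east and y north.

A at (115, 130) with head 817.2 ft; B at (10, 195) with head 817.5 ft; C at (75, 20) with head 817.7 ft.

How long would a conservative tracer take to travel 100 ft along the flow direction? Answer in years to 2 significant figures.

50 years

Taking A as reference: B−A = (-105, 65, +0.3); C−A = (-40, -110, +0.5).
Solve a·Δx + b·Δy = Δh: det = (-105)·(-110) − (-40)·65 = 14150.
∂h/∂x = [(+0.3)·(-110) − (+0.5)·65] / 14150 = -0.004629
∂h/∂y = [(-105)·(+0.5) − (-40)·(+0.3)] / 14150 = -0.002862
|∇h| = √(-0.004629² + -0.002862²) = 0.005442
Seepage velocity v = K·i/n = 0.41 × 0.005442 / 0.41 = 0.005442 ft/day.
t = 100 / 0.005442 = 1.838e+04 days = 50.3 years.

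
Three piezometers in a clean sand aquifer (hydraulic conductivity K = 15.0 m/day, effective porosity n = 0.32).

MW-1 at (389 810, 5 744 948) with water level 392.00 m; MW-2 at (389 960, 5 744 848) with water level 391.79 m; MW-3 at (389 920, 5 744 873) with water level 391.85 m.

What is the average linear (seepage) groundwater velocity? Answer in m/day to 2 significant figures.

0.18 m/day

Taking MW-1 as reference: MW-2−MW-1 = (150, -100, -0.21); MW-3−MW-1 = (110, -75, -0.15).
Solve a·Δx + b·Δy = Δh: det = 150·(-75) − 110·(-100) = -250.
∂h/∂x = [(-0.21)·(-75) − (-0.15)·(-100)] / -250 = -0.003000
∂h/∂y = [150·(-0.15) − 110·(-0.21)] / -250 = -0.002400
|∇h| = √(-0.003000² + -0.002400²) = 0.003842
Seepage velocity v = K·i/n = 15.0 × 0.003842 / 0.32 = 0.1801 m/day.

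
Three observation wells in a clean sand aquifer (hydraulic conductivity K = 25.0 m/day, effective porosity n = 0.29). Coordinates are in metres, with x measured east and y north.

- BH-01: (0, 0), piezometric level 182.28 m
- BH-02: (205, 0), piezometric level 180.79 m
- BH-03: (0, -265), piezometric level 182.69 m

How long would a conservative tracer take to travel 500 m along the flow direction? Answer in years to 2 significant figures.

2.1 years

∂h/∂x = (180.79 − 182.28) / (205 − 0) = -0.007268
∂h/∂y = (182.69 − 182.28) / (-265 − 0) = -0.001547
|∇h| = √(-0.007268² + -0.001547²) = 0.007431
Seepage velocity v = K·i/n = 25.0 × 0.007431 / 0.29 = 0.6406 m/day.
t = 500 / 0.6406 = 780.5 days = 2.14 years.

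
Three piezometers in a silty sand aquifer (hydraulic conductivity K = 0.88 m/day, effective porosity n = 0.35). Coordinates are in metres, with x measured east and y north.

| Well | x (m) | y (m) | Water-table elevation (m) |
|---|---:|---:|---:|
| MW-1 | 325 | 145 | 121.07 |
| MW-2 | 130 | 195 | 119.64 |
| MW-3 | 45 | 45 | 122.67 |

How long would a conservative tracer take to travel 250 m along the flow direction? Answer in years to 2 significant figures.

13 years

Differences from MW-1: to MW-2 (Δx, Δy, Δh) = (-195, 50, -1.43); to MW-3 = (-280, -100, +1.60).
Determinant of the coordinate differences = (-195)·(-100) − (-280)·50 = 33500.
∂h/∂x = [(-1.43)·(-100) − (+1.60)·50] / 33500 = +0.001881
∂h/∂y = [(-195)·(+1.60) − (-280)·(-1.43)] / 33500 = -0.02127
|∇h| = √(0.001881² + -0.02127²) = 0.02135
Seepage velocity v = K·i/n = 0.88 × 0.02135 / 0.35 = 0.05368 m/day.
t = 250 / 0.05368 = 4657 days = 12.8 years.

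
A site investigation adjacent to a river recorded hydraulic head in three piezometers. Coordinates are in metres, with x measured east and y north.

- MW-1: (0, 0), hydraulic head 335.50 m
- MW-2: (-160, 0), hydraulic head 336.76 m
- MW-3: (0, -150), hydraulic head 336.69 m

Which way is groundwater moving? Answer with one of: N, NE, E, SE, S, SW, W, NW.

∂h/∂x = (336.76 − 335.50) / (-160 − 0) = -0.007875
∂h/∂y = (336.69 − 335.50) / (-150 − 0) = -0.007933
Flow = −∇h = (+0.007875 east, +0.007933 north), which points northeast.

NE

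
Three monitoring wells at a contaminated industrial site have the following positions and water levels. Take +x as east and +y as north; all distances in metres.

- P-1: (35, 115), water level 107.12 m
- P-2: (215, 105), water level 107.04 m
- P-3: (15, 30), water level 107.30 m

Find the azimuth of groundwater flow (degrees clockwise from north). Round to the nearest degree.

With h = a·x + b·y + c and P-1 as origin, the differences give:
  180·a + (-10)·b = -0.08
  (-20)·a + (-85)·b = +0.18
Eliminate b (×(-85) and ×(-10), subtract): -15500·a = 8.600 → a = ∂h/∂x = -0.0005548
Back-substitute: b = ∂h/∂y = -0.001987.
Flow direction (−∇h) has components (+0.0005548 E, +0.001987 N).
Azimuth = atan2(E, N) = atan2(+0.0005548, +0.001987) = 15.6° ≈ 016°.

016°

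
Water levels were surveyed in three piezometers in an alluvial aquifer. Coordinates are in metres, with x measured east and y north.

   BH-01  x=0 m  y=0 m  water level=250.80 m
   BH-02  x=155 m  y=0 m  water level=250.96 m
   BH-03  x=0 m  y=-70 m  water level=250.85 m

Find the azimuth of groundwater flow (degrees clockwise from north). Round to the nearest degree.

305°

∂h/∂x = (250.96 − 250.80) / (155 − 0) = +0.001032
∂h/∂y = (250.85 − 250.80) / (-70 − 0) = -0.0007143
Flow direction (−∇h) has components (-0.001032 E, +0.0007143 N).
Azimuth = atan2(E, N) = atan2(-0.001032, +0.0007143) = 304.7° ≈ 305°.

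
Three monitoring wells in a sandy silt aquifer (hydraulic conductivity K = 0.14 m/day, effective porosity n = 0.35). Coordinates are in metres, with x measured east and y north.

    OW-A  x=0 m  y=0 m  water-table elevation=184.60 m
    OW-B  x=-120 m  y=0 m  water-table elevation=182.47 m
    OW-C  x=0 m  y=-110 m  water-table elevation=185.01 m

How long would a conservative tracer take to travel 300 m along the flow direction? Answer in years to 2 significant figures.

∂h/∂x = (182.47 − 184.60) / (-120 − 0) = +0.01775
∂h/∂y = (185.01 − 184.60) / (-110 − 0) = -0.003727
|∇h| = √(0.01775² + -0.003727²) = 0.01814
Seepage velocity v = K·i/n = 0.14 × 0.01814 / 0.35 = 0.007256 m/day.
t = 300 / 0.007256 = 4.135e+04 days = 113 years.

110 years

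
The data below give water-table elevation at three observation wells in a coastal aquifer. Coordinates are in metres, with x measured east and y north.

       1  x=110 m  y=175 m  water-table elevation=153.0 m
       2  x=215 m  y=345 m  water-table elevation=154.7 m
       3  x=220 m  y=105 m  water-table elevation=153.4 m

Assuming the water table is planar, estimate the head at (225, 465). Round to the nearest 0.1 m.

Three-point gradient (reference 1): Δ to 2 = (105, 170, +1.7), Δ to 3 = (110, -70, +0.4).
∂h/∂x = +0.007179, ∂h/∂y = +0.005566 (det = -26050).
h(225, 465) = 153.0 + (+0.007179)·(115) + (+0.005566)·(290) = 153.0 +0.826 +1.614 = 155.440 m.

155.4 m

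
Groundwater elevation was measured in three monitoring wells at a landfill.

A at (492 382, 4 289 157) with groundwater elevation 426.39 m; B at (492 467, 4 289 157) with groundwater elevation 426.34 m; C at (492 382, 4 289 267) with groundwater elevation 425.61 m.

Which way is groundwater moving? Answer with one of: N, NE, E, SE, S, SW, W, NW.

N

∂h/∂x = (426.34 − 426.39) / (492467 − 492382) = -0.0005882
∂h/∂y = (425.61 − 426.39) / (4289267 − 4289157) = -0.007091
Flow = −∇h = (+0.0005882 east, +0.007091 north), which points north.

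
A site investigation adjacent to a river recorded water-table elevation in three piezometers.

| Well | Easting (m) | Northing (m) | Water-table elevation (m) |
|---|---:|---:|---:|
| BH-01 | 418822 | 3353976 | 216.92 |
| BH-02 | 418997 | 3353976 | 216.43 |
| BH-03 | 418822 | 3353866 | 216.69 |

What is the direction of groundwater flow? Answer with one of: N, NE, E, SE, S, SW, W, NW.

∂h/∂x = (216.43 − 216.92) / (418997 − 418822) = -0.002800
∂h/∂y = (216.69 − 216.92) / (3353866 − 3353976) = +0.002091
Flow = −∇h = (+0.002800 east, -0.002091 north), which points southeast.

SE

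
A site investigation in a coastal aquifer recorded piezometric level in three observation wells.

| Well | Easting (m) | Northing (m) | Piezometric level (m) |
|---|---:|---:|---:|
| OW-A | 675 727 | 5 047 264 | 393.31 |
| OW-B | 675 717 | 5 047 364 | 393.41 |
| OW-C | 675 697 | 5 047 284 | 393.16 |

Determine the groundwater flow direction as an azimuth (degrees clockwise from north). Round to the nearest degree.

255°

With h = a·x + b·y + c and OW-A as origin, the differences give:
  (-10)·a + 100·b = +0.10
  (-30)·a + 20·b = -0.15
Eliminate b (×20 and ×100, subtract): 2800·a = 17.000 → a = ∂h/∂x = +0.006071
Back-substitute: b = ∂h/∂y = +0.001607.
Flow direction (−∇h) has components (-0.006071 E, -0.001607 N).
Azimuth = atan2(E, N) = atan2(-0.006071, -0.001607) = 255.2° ≈ 255°.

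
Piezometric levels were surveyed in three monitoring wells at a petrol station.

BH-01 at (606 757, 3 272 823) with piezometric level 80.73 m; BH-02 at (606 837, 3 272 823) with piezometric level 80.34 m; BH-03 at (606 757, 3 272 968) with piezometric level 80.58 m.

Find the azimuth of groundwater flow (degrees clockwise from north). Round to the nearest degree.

078°

∂h/∂x = (80.34 − 80.73) / (606837 − 606757) = -0.004875
∂h/∂y = (80.58 − 80.73) / (3272968 − 3272823) = -0.001034
Flow direction (−∇h) has components (+0.004875 E, +0.001034 N).
Azimuth = atan2(E, N) = atan2(+0.004875, +0.001034) = 78.0° ≈ 078°.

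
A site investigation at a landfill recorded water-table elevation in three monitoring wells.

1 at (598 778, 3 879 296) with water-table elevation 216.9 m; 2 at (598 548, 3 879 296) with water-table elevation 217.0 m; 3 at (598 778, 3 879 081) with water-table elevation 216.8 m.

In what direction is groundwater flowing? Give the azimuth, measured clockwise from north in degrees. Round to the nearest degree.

137°

∂h/∂x = (217.0 − 216.9) / (598548 − 598778) = -0.0004348
∂h/∂y = (216.8 − 216.9) / (3879081 − 3879296) = +0.0004651
Flow direction (−∇h) has components (+0.0004348 E, -0.0004651 N).
Azimuth = atan2(E, N) = atan2(+0.0004348, -0.0004651) = 136.9° ≈ 137°.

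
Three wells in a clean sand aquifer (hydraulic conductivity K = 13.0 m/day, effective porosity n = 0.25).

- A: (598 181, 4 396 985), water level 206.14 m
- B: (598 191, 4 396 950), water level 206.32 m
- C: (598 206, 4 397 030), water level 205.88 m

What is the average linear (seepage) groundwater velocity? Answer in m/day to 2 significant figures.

Taking A as reference: B−A = (10, -35, +0.18); C−A = (25, 45, -0.26).
Solve a·Δx + b·Δy = Δh: det = 10·45 − 25·(-35) = 1325.
∂h/∂x = [(+0.18)·45 − (-0.26)·(-35)] / 1325 = -0.0007547
∂h/∂y = [10·(-0.26) − 25·(+0.18)] / 1325 = -0.005358
|∇h| = √(-0.0007547² + -0.005358²) = 0.005411
Seepage velocity v = K·i/n = 13.0 × 0.005411 / 0.25 = 0.2814 m/day.

0.28 m/day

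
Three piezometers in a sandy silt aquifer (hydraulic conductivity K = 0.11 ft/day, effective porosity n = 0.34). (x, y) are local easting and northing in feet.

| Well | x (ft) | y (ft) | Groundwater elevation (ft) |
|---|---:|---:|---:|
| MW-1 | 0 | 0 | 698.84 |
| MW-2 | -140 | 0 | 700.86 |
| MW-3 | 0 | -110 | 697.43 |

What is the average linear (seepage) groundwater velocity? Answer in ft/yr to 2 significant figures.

2.3 ft/yr

∂h/∂x = (700.86 − 698.84) / (-140 − 0) = -0.01443
∂h/∂y = (697.43 − 698.84) / (-110 − 0) = +0.01282
|∇h| = √(-0.01443² + 0.01282²) = 0.0193
Seepage velocity v = K·i/n = 0.11 × 0.0193 / 0.34 = 0.006244 ft/day = 2.281 ft/yr.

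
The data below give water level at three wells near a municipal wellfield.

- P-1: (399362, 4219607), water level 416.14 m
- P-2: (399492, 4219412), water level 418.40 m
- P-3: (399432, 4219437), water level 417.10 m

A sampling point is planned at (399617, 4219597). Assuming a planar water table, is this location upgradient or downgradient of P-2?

Taking P-1 as reference: P-2−P-1 = (130, -195, +2.26); P-3−P-1 = (70, -170, +0.96).
Determinant of the coordinate differences = 130·(-170) − 70·(-195) = -8450.
∂h/∂x = [(+2.26)·(-170) − (+0.96)·(-195)] / -8450 = +0.02331
∂h/∂y = [130·(+0.96) − 70·(+2.26)] / -8450 = +0.003953
Head at (399617, 4219597) = 416.14 + (+0.02331)·(255) + (+0.003953)·(-10) = 422.05 m.
That is higher than the 418.40 m at P-2, so the point is upgradient.

upgradient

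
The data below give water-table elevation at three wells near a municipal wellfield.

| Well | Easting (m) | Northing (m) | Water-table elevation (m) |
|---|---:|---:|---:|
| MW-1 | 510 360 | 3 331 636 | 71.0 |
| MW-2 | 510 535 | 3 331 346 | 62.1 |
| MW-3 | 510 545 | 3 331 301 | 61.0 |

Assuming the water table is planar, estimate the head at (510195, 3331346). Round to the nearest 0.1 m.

With h = a·x + b·y + c and MW-1 as origin, the differences give:
  175·a + (-290)·b = -8.9
  185·a + (-335)·b = -10.0
Eliminate b (×(-335) and ×(-290), subtract): -4975·a = 81.50 → a = ∂h/∂x = -0.01638
Back-substitute: b = ∂h/∂y = +0.02080.
h(510195, 3331346) = 71.0 + (-0.01638)·(-165) + (+0.02080)·(-290) = 71.0 +2.703 -6.033 = 67.670 m.

67.7 m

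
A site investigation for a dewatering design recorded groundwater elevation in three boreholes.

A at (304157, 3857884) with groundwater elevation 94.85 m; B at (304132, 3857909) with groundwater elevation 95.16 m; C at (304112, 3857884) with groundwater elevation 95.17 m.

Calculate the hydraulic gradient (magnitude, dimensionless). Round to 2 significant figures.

With h = a·x + b·y + c and A as origin, the differences give:
  (-25)·a + 25·b = +0.31
  (-45)·a + 0·b = +0.32
Eliminate b (×0 and ×25, subtract): 1125·a = -8.000 → a = ∂h/∂x = -0.007111
Back-substitute: b = ∂h/∂y = +0.005289.
|∇h| = √(-0.007111² + 0.005289²) = 0.008862

0.0089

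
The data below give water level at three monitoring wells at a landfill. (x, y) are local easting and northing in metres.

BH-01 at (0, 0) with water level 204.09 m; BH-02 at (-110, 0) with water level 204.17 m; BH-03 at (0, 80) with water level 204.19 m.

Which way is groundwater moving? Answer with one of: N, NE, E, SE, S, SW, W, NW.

∂h/∂x = (204.17 − 204.09) / (-110 − 0) = -0.0007273
∂h/∂y = (204.19 − 204.09) / (80 − 0) = +0.001250
Flow = −∇h = (+0.0007273 east, -0.001250 north), which points southeast.

SE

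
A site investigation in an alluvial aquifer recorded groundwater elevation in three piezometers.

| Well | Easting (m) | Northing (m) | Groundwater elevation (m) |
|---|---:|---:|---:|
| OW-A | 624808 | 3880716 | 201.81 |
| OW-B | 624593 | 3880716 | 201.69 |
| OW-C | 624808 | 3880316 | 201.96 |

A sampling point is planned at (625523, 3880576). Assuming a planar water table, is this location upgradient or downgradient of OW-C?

∂h/∂x = (201.69 − 201.81) / (624593 − 624808) = +0.0005581
∂h/∂y = (201.96 − 201.81) / (3880316 − 3880716) = -0.0003750
Head at (625523, 3880576) = 201.81 + (+0.0005581)·(715) + (-0.0003750)·(-140) = 202.26 m.
That is higher than the 201.96 m at OW-C, so the point is upgradient.

upgradient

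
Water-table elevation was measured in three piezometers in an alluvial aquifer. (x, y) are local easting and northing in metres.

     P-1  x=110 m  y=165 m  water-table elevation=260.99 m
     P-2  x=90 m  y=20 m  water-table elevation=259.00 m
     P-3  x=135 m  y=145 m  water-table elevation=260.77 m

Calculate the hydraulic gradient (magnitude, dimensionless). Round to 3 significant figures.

0.0136

Taking P-1 as reference: P-2−P-1 = (-20, -145, -1.99); P-3−P-1 = (25, -20, -0.22).
Solve a·Δx + b·Δy = Δh: det = (-20)·(-20) − 25·(-145) = 4025.
∂h/∂x = [(-1.99)·(-20) − (-0.22)·(-145)] / 4025 = +0.001963
∂h/∂y = [(-20)·(-0.22) − 25·(-1.99)] / 4025 = +0.01345
|∇h| = √(0.001963² + 0.01345²) = 0.01359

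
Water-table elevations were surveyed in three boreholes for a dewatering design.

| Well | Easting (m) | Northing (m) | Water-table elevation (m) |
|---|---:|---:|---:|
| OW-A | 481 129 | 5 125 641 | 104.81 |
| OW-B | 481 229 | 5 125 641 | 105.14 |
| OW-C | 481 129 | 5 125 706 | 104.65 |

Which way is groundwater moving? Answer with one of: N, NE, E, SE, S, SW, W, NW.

∂h/∂x = (105.14 − 104.81) / (481229 − 481129) = +0.003300
∂h/∂y = (104.65 − 104.81) / (5125706 − 5125641) = -0.002462
Flow = −∇h = (-0.003300 east, +0.002462 north), which points northwest.

NW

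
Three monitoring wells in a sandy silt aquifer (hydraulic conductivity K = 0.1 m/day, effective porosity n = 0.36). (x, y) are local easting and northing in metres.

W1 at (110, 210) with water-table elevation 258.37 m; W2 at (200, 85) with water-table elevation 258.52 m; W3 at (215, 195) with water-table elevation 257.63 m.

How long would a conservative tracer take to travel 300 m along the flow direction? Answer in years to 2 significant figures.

280 years

With h = a·x + b·y + c and W1 as origin, the differences give:
  90·a + (-125)·b = +0.15
  105·a + (-15)·b = -0.74
Eliminate b (×(-15) and ×(-125), subtract): 11775·a = -94.750 → a = ∂h/∂x = -0.008047
Back-substitute: b = ∂h/∂y = -0.006994.
|∇h| = √(-0.008047² + -0.006994²) = 0.01066
Seepage velocity v = K·i/n = 0.1 × 0.01066 / 0.36 = 0.002961 m/day.
t = 300 / 0.002961 = 1.013e+05 days = 277 years.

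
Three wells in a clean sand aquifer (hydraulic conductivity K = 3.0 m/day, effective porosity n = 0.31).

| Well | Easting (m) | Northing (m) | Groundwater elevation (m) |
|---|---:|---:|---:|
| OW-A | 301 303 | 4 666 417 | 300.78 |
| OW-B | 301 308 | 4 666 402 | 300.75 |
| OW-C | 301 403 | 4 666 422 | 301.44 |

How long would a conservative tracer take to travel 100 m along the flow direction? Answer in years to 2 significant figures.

Differences from OW-A: to OW-B (Δx, Δy, Δh) = (5, -15, -0.03); to OW-C = (100, 5, +0.66).
Solve a·Δx + b·Δy = Δh: det = 5·5 − 100·(-15) = 1525.
∂h/∂x = [(-0.03)·5 − (+0.66)·(-15)] / 1525 = +0.006393
∂h/∂y = [5·(+0.66) − 100·(-0.03)] / 1525 = +0.004131
|∇h| = √(0.006393² + 0.004131²) = 0.007612
Seepage velocity v = K·i/n = 3.0 × 0.007612 / 0.31 = 0.07366 m/day.
t = 100 / 0.07366 = 1358 days = 3.72 years.

3.7 years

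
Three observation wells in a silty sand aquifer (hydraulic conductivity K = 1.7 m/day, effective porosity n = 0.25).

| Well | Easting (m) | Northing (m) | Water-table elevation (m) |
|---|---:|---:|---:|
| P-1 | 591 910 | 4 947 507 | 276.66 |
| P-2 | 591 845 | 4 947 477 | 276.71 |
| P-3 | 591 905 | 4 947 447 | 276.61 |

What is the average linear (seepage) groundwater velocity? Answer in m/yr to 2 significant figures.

With h = a·x + b·y + c and P-1 as origin, the differences give:
  (-65)·a + (-30)·b = +0.05
  (-5)·a + (-60)·b = -0.05
Eliminate b (×(-60) and ×(-30), subtract): 3750·a = -4.500 → a = ∂h/∂x = -0.001200
Back-substitute: b = ∂h/∂y = +0.0009333.
|∇h| = √(-0.001200² + 0.0009333²) = 0.00152
Seepage velocity v = K·i/n = 1.7 × 0.00152 / 0.25 = 0.01034 m/day = 3.777 m/yr.

3.8 m/yr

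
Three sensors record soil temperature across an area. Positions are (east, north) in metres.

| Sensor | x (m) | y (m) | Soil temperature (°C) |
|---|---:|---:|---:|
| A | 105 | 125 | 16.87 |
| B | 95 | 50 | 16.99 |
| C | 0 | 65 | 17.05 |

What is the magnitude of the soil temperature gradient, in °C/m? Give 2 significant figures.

0.0017 °C/m

Taking A as reference: B−A = (-10, -75, +0.12); C−A = (-105, -60, +0.18).
Determinant of the coordinate differences = (-10)·(-60) − (-105)·(-75) = -7275.
∂T/∂x = [(+0.12)·(-60) − (+0.18)·(-75)] / -7275 = -0.0008660
∂T/∂y = [(-10)·(+0.18) − (-105)·(+0.12)] / -7275 = -0.001485
|∇f| = √(-0.0008660² + -0.001485²) = 0.001719 °C/m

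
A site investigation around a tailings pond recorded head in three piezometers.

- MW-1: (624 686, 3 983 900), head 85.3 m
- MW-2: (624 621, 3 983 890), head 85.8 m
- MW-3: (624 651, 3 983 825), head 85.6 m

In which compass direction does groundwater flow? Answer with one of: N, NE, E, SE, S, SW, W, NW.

E

Differences from MW-1: to MW-2 (Δx, Δy, Δh) = (-65, -10, +0.5); to MW-3 = (-35, -75, +0.3).
Determinant of the coordinate differences = (-65)·(-75) − (-35)·(-10) = 4525.
∂h/∂x = [(+0.5)·(-75) − (+0.3)·(-10)] / 4525 = -0.007624
∂h/∂y = [(-65)·(+0.3) − (-35)·(+0.5)] / 4525 = -0.0004420
Flow = −∇h = (+0.007624 east, +0.0004420 north), which points east.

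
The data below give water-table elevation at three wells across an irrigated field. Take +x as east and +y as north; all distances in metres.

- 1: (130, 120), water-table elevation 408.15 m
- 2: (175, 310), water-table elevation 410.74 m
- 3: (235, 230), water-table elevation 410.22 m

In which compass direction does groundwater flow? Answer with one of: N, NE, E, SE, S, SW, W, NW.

Taking 1 as reference: 2−1 = (45, 190, +2.59); 3−1 = (105, 110, +2.07).
Determinant of the coordinate differences = 45·110 − 105·190 = -15000.
∂h/∂x = [(+2.59)·110 − (+2.07)·190] / -15000 = +0.007227
∂h/∂y = [45·(+2.07) − 105·(+2.59)] / -15000 = +0.01192
Flow = −∇h = (-0.007227 east, -0.01192 north), which points southwest.

SW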